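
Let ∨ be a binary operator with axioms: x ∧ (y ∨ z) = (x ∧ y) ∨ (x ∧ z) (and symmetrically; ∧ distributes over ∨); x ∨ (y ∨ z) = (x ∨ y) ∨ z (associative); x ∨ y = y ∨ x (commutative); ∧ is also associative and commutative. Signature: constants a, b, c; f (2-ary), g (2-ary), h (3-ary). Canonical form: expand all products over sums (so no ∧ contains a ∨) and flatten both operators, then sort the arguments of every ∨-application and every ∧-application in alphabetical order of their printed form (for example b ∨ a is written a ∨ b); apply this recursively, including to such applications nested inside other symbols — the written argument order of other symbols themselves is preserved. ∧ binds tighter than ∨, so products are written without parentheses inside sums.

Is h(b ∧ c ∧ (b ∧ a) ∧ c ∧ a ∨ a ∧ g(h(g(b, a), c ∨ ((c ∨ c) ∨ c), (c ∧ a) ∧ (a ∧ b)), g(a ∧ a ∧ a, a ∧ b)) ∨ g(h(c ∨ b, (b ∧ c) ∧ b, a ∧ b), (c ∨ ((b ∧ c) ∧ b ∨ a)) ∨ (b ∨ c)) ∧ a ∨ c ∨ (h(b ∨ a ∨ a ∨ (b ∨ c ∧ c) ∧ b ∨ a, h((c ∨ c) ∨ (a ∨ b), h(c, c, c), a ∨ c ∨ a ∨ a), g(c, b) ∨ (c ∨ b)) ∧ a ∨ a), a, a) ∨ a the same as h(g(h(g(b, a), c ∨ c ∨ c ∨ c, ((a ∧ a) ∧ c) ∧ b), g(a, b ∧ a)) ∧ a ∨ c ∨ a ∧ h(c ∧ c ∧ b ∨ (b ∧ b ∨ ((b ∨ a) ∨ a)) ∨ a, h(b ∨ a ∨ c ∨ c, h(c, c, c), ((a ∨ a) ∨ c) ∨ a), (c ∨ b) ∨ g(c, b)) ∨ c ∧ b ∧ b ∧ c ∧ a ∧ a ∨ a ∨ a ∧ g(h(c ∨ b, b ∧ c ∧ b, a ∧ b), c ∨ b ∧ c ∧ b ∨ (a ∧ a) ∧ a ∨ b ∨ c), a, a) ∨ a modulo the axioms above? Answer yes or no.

Answer: no — a ∨ h(a ∨ a ∧ a ∧ b ∧ b ∧ c ∧ c ∨ a ∧ g(h(b ∨ c, b ∧ b ∧ c, a ∧ b), a ∨ b ∨ b ∧ b ∧ c ∨ c ∨ c) ∨ a ∧ g(h(g(b, a), c ∨ c ∨ c ∨ c, a ∧ a ∧ b ∧ c), g(a ∧ a ∧ a, a ∧ b)) ∨ a ∧ h(a ∨ a ∨ a ∨ b ∨ b ∧ b ∨ b ∧ c ∧ c, h(a ∨ b ∨ c ∨ c, h(c, c, c), a ∨ a ∨ a ∨ c), b ∨ c ∨ g(c, b)) ∨ c, a, a) vs a ∨ h(a ∨ a ∧ a ∧ b ∧ b ∧ c ∧ c ∨ a ∧ g(h(b ∨ c, b ∧ b ∧ c, a ∧ b), a ∧ a ∧ a ∨ b ∨ b ∧ b ∧ c ∨ c ∨ c) ∨ a ∧ g(h(g(b, a), c ∨ c ∨ c ∨ c, a ∧ a ∧ b ∧ c), g(a, a ∧ b)) ∨ a ∧ h(a ∨ a ∨ a ∨ b ∨ b ∧ b ∨ b ∧ c ∧ c, h(a ∨ b ∨ c ∨ c, h(c, c, c), a ∨ a ∨ a ∨ c), b ∨ c ∨ g(c, b)) ∨ c, a, a)

Derivation:
Left:  h(b ∧ c ∧ (b ∧ a) ∧ c ∧ a ∨ a ∧ g(h(g(b, a), c ∨ ((c ∨ c) ∨ c), (c ∧ a) ∧ (a ∧ b)), g(a ∧ a ∧ a, a ∧ b)) ∨ g(h(c ∨ b, (b ∧ c) ∧ b, a ∧ b), (c ∨ ((b ∧ c) ∧ b ∨ a)) ∨ (b ∨ c)) ∧ a ∨ c ∨ (h(b ∨ a ∨ a ∨ (b ∨ c ∧ c) ∧ b ∨ a, h((c ∨ c) ∨ (a ∨ b), h(c, c, c), a ∨ c ∨ a ∨ a), g(c, b) ∨ (c ∨ b)) ∧ a ∨ a), a, a) ∨ a
  Expand products over sums:  h(a ∨ a ∧ a ∧ b ∧ b ∧ c ∧ c ∨ a ∧ g(h(b ∨ c, b ∧ b ∧ c, a ∧ b), a ∨ b ∨ b ∧ b ∧ c ∨ c ∨ c) ∨ a ∧ g(h(g(b, a), c ∨ c ∨ c ∨ c, a ∧ a ∧ b ∧ c), g(a ∧ a ∧ a, a ∧ b)) ∨ a ∧ h(a ∨ a ∨ a ∨ b ∨ b ∧ b ∨ b ∧ c ∧ c, h(a ∨ b ∨ c ∨ c, h(c, c, c), a ∨ a ∨ a ∨ c), b ∨ c ∨ g(c, b)) ∨ c, a, a) ∨ a
  Sort arguments:  a ∨ h(a ∨ a ∧ a ∧ b ∧ b ∧ c ∧ c ∨ a ∧ g(h(b ∨ c, b ∧ b ∧ c, a ∧ b), a ∨ b ∨ b ∧ b ∧ c ∨ c ∨ c) ∨ a ∧ g(h(g(b, a), c ∨ c ∨ c ∨ c, a ∧ a ∧ b ∧ c), g(a ∧ a ∧ a, a ∧ b)) ∨ a ∧ h(a ∨ a ∨ a ∨ b ∨ b ∧ b ∨ b ∧ c ∧ c, h(a ∨ b ∨ c ∨ c, h(c, c, c), a ∨ a ∨ a ∨ c), b ∨ c ∨ g(c, b)) ∨ c, a, a)
Right:  h(g(h(g(b, a), c ∨ c ∨ c ∨ c, ((a ∧ a) ∧ c) ∧ b), g(a, b ∧ a)) ∧ a ∨ c ∨ a ∧ h(c ∧ c ∧ b ∨ (b ∧ b ∨ ((b ∨ a) ∨ a)) ∨ a, h(b ∨ a ∨ c ∨ c, h(c, c, c), ((a ∨ a) ∨ c) ∨ a), (c ∨ b) ∨ g(c, b)) ∨ c ∧ b ∧ b ∧ c ∧ a ∧ a ∨ a ∨ a ∧ g(h(c ∨ b, b ∧ c ∧ b, a ∧ b), c ∨ b ∧ c ∧ b ∨ (a ∧ a) ∧ a ∨ b ∨ c), a, a) ∨ a
  Merge nested applications:  h(a ∨ a ∧ a ∧ b ∧ b ∧ c ∧ c ∨ a ∧ g(h(b ∨ c, b ∧ b ∧ c, a ∧ b), a ∧ a ∧ a ∨ b ∨ b ∧ b ∧ c ∨ c ∨ c) ∨ a ∧ g(h(g(b, a), c ∨ c ∨ c ∨ c, a ∧ a ∧ b ∧ c), g(a, a ∧ b)) ∨ a ∧ h(a ∨ a ∨ a ∨ b ∨ b ∧ b ∨ b ∧ c ∧ c, h(a ∨ b ∨ c ∨ c, h(c, c, c), a ∨ a ∨ a ∨ c), b ∨ c ∨ g(c, b)) ∨ c, a, a) ∨ a
  Sort arguments:  a ∨ h(a ∨ a ∧ a ∧ b ∧ b ∧ c ∧ c ∨ a ∧ g(h(b ∨ c, b ∧ b ∧ c, a ∧ b), a ∧ a ∧ a ∨ b ∨ b ∧ b ∧ c ∨ c ∨ c) ∨ a ∧ g(h(g(b, a), c ∨ c ∨ c ∨ c, a ∧ a ∧ b ∧ c), g(a, a ∧ b)) ∨ a ∧ h(a ∨ a ∨ a ∨ b ∨ b ∧ b ∨ b ∧ c ∧ c, h(a ∨ b ∨ c ∨ c, h(c, c, c), a ∨ a ∨ a ∨ c), b ∨ c ∨ g(c, b)) ∨ c, a, a)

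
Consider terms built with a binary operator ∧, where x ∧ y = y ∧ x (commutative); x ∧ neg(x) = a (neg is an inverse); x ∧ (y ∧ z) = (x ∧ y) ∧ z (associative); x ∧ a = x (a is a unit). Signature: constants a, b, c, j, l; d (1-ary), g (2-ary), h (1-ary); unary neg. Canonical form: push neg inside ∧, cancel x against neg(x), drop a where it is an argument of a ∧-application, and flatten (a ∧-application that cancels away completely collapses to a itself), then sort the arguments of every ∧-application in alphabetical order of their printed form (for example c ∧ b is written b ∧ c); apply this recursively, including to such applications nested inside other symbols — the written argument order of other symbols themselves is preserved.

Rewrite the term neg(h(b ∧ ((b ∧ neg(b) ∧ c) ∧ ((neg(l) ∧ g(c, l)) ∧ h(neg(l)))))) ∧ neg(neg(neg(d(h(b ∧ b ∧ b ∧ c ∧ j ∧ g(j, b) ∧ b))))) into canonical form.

Answer: neg(d(h(b ∧ b ∧ b ∧ b ∧ c ∧ g(j, b) ∧ j))) ∧ neg(h(b ∧ c ∧ g(c, l) ∧ h(neg(l)) ∧ neg(l)))

Derivation:
Push neg inside:  distribute neg over ∧ and collapse double neg
Collect terms:  neg(h(b ∧ c ∧ g(c, l) ∧ h(neg(l)) ∧ neg(l))) ∧ neg(d(h(b ∧ b ∧ b ∧ b ∧ c ∧ g(j, b) ∧ j)))
Sort arguments:  neg(d(h(b ∧ b ∧ b ∧ b ∧ c ∧ g(j, b) ∧ j))) ∧ neg(h(b ∧ c ∧ g(c, l) ∧ h(neg(l)) ∧ neg(l)))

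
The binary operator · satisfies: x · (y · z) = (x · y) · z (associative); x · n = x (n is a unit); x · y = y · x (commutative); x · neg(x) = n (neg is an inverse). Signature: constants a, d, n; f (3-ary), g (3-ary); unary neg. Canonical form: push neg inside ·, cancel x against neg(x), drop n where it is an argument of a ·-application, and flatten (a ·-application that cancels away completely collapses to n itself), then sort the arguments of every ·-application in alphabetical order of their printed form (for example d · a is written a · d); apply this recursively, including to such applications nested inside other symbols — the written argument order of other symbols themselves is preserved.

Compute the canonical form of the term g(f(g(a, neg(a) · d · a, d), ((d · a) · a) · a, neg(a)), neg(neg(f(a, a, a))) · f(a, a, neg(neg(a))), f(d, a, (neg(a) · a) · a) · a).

Work inside:  neg(neg(f(a, a, a))) · f(a, a, neg(neg(a)))
Push neg inside:  distribute neg over · and collapse double neg
Collect:  f(a, a, a) · f(a, a, a)
Reassemble:  g(f(g(a, d, d), a · a · a · d, neg(a)), f(a, a, a) · f(a, a, a), a · f(d, a, a))

Answer: g(f(g(a, d, d), a · a · a · d, neg(a)), f(a, a, a) · f(a, a, a), a · f(d, a, a))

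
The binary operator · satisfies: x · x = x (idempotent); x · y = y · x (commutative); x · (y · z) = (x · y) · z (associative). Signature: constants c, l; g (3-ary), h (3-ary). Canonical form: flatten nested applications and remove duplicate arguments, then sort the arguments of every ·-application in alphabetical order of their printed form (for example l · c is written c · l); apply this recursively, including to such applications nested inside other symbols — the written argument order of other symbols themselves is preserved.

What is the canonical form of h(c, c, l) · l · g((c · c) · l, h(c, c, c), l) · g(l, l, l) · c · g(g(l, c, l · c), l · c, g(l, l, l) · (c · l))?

Answer: c · g(c · l, h(c, c, c), l) · g(g(l, c, c · l), c · l, c · g(l, l, l) · l) · g(l, l, l) · h(c, c, l) · l

Derivation:
Canonicalize subterm:  g((c · c) · l, h(c, c, c), l)  →  g(c · l, h(c, c, c), l)
Simplify inside:  g(g(l, c, l · c), l · c, g(l, l, l) · (c · l))  →  g(g(l, c, c · l), c · l, c · g(l, l, l) · l)
Sort arguments:  c · g(c · l, h(c, c, c), l) · g(g(l, c, c · l), c · l, c · g(l, l, l) · l) · g(l, l, l) · h(c, c, l) · l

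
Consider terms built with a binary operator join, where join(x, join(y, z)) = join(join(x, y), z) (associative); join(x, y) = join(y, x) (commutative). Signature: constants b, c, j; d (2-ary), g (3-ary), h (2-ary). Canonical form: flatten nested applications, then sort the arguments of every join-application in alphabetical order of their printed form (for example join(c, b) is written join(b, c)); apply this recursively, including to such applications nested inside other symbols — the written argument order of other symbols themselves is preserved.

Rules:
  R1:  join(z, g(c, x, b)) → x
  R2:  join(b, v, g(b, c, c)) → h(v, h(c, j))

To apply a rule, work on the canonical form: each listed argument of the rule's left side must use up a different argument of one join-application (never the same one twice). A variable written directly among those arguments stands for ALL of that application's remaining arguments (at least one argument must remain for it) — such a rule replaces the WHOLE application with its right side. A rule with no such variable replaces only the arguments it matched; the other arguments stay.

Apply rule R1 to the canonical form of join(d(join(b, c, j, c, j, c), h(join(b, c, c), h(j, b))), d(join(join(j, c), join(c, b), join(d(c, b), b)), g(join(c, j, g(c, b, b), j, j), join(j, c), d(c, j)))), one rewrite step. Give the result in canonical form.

Canonical form:  join(d(join(b, b, c, c, d(c, b), j), g(join(c, g(c, b, b), j, j, j), join(c, j), d(c, j))), d(join(b, c, c, c, j, j), h(join(b, c, c), h(j, b))))
Match R1:  consume g(c, b, b);  x := b, z := join(c, j, j, j)
Every leftover argument binds to the variable; the entire application is replaced.
Giving:  join(d(join(b, b, c, c, d(c, b), j), g(b, join(c, j), d(c, j))), d(join(b, c, c, c, j, j), h(join(b, c, c), h(j, b))))

Answer: join(d(join(b, b, c, c, d(c, b), j), g(b, join(c, j), d(c, j))), d(join(b, c, c, c, j, j), h(join(b, c, c), h(j, b))))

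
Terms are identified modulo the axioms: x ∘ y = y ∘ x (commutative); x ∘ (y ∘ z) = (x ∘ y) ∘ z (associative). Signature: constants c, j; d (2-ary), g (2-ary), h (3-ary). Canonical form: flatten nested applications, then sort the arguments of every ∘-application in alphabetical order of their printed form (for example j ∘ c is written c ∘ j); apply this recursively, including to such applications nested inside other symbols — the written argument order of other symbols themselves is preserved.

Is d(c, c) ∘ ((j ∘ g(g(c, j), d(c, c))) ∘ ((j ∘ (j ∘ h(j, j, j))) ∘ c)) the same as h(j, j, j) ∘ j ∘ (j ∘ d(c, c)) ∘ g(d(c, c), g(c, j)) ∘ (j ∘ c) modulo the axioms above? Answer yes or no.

Answer: no — c ∘ d(c, c) ∘ g(g(c, j), d(c, c)) ∘ h(j, j, j) ∘ j ∘ j ∘ j vs c ∘ d(c, c) ∘ g(d(c, c), g(c, j)) ∘ h(j, j, j) ∘ j ∘ j ∘ j

Derivation:
Left:  d(c, c) ∘ ((j ∘ g(g(c, j), d(c, c))) ∘ ((j ∘ (j ∘ h(j, j, j))) ∘ c))
  Merge nested applications:  d(c, c) ∘ j ∘ g(g(c, j), d(c, c)) ∘ j ∘ j ∘ h(j, j, j) ∘ c
  Order the arguments:  c ∘ d(c, c) ∘ g(g(c, j), d(c, c)) ∘ h(j, j, j) ∘ j ∘ j ∘ j
Right:  h(j, j, j) ∘ j ∘ (j ∘ d(c, c)) ∘ g(d(c, c), g(c, j)) ∘ (j ∘ c)
  Merge nested applications:  h(j, j, j) ∘ j ∘ j ∘ d(c, c) ∘ g(d(c, c), g(c, j)) ∘ j ∘ c
  Sort:  c ∘ d(c, c) ∘ g(d(c, c), g(c, j)) ∘ h(j, j, j) ∘ j ∘ j ∘ j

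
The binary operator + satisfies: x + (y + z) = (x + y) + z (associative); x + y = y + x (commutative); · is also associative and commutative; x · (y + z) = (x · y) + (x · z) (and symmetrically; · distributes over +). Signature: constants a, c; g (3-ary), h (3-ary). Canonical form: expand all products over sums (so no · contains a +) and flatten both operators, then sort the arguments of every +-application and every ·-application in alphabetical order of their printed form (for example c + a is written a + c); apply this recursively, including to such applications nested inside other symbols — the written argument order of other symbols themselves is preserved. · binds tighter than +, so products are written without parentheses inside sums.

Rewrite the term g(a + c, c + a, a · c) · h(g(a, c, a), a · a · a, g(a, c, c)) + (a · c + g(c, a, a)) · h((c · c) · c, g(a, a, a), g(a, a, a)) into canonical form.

Expand products over sums:  g(a + c, a + c, a · c) · h(g(a, c, a), a · a · a, g(a, c, c)) + a · c · h(c · c · c, g(a, a, a), g(a, a, a)) + g(c, a, a) · h(c · c · c, g(a, a, a), g(a, a, a))
Order the arguments:  a · c · h(c · c · c, g(a, a, a), g(a, a, a)) + g(a + c, a + c, a · c) · h(g(a, c, a), a · a · a, g(a, c, c)) + g(c, a, a) · h(c · c · c, g(a, a, a), g(a, a, a))

Answer: a · c · h(c · c · c, g(a, a, a), g(a, a, a)) + g(a + c, a + c, a · c) · h(g(a, c, a), a · a · a, g(a, c, c)) + g(c, a, a) · h(c · c · c, g(a, a, a), g(a, a, a))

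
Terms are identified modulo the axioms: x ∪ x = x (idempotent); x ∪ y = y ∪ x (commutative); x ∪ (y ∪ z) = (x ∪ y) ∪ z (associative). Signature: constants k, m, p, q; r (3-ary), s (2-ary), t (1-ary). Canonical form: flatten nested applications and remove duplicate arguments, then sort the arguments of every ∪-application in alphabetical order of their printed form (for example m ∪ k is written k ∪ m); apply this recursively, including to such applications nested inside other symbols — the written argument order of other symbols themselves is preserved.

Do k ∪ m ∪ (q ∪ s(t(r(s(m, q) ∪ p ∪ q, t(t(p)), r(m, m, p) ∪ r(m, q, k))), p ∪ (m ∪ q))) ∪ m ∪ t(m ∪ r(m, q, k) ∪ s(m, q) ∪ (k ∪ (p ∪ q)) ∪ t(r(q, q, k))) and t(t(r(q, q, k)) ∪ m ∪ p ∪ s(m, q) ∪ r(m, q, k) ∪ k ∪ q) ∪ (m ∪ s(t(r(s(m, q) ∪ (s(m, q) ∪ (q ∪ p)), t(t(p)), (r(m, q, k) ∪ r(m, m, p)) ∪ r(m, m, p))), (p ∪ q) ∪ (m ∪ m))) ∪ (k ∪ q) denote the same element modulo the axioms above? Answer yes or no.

Answer: yes — both canonical forms are k ∪ m ∪ q ∪ s(t(r(p ∪ q ∪ s(m, q), t(t(p)), r(m, m, p) ∪ r(m, q, k))), m ∪ p ∪ q) ∪ t(k ∪ m ∪ p ∪ q ∪ r(m, q, k) ∪ s(m, q) ∪ t(r(q, q, k)))

Derivation:
Left:  k ∪ m ∪ (q ∪ s(t(r(s(m, q) ∪ p ∪ q, t(t(p)), r(m, m, p) ∪ r(m, q, k))), p ∪ (m ∪ q))) ∪ m ∪ t(m ∪ r(m, q, k) ∪ s(m, q) ∪ (k ∪ (p ∪ q)) ∪ t(r(q, q, k)))
  Un-nest:  k ∪ m ∪ q ∪ s(t(r(s(m, q) ∪ p ∪ q, t(t(p)), r(m, m, p) ∪ r(m, q, k))), p ∪ (m ∪ q)) ∪ m ∪ t(m ∪ r(m, q, k) ∪ s(m, q) ∪ (k ∪ (p ∪ q)) ∪ t(r(q, q, k)))
  Simplify inside:  s(t(r(s(m, q) ∪ p ∪ q, t(t(p)), r(m, m, p) ∪ r(m, q, k))), p ∪ (m ∪ q))  →  s(t(r(p ∪ q ∪ s(m, q), t(t(p)), r(m, m, p) ∪ r(m, q, k))), m ∪ p ∪ q)
  Simplify inside:  t(m ∪ r(m, q, k) ∪ s(m, q) ∪ (k ∪ (p ∪ q)) ∪ t(r(q, q, k)))  →  t(k ∪ m ∪ p ∪ q ∪ r(m, q, k) ∪ s(m, q) ∪ t(r(q, q, k)))
  Idempotence:  drop duplicate m
  Sort:  k ∪ m ∪ q ∪ s(t(r(p ∪ q ∪ s(m, q), t(t(p)), r(m, m, p) ∪ r(m, q, k))), m ∪ p ∪ q) ∪ t(k ∪ m ∪ p ∪ q ∪ r(m, q, k) ∪ s(m, q) ∪ t(r(q, q, k)))
Right:  t(t(r(q, q, k)) ∪ m ∪ p ∪ s(m, q) ∪ r(m, q, k) ∪ k ∪ q) ∪ (m ∪ s(t(r(s(m, q) ∪ (s(m, q) ∪ (q ∪ p)), t(t(p)), (r(m, q, k) ∪ r(m, m, p)) ∪ r(m, m, p))), (p ∪ q) ∪ (m ∪ m))) ∪ (k ∪ q)
  Flatten:  t(t(r(q, q, k)) ∪ m ∪ p ∪ s(m, q) ∪ r(m, q, k) ∪ k ∪ q) ∪ m ∪ s(t(r(s(m, q) ∪ (s(m, q) ∪ (q ∪ p)), t(t(p)), (r(m, q, k) ∪ r(m, m, p)) ∪ r(m, m, p))), (p ∪ q) ∪ (m ∪ m)) ∪ k ∪ q
  Simplify inside:  t(t(r(q, q, k)) ∪ m ∪ p ∪ s(m, q) ∪ r(m, q, k) ∪ k ∪ q)  →  t(k ∪ m ∪ p ∪ q ∪ r(m, q, k) ∪ s(m, q) ∪ t(r(q, q, k)))
  Simplify inside:  s(t(r(s(m, q) ∪ (s(m, q) ∪ (q ∪ p)), t(t(p)), (r(m, q, k) ∪ r(m, m, p)) ∪ r(m, m, p))), (p ∪ q) ∪ (m ∪ m))  →  s(t(r(p ∪ q ∪ s(m, q), t(t(p)), r(m, m, p) ∪ r(m, q, k))), m ∪ p ∪ q)
  Order the arguments:  k ∪ m ∪ q ∪ s(t(r(p ∪ q ∪ s(m, q), t(t(p)), r(m, m, p) ∪ r(m, q, k))), m ∪ p ∪ q) ∪ t(k ∪ m ∪ p ∪ q ∪ r(m, q, k) ∪ s(m, q) ∪ t(r(q, q, k)))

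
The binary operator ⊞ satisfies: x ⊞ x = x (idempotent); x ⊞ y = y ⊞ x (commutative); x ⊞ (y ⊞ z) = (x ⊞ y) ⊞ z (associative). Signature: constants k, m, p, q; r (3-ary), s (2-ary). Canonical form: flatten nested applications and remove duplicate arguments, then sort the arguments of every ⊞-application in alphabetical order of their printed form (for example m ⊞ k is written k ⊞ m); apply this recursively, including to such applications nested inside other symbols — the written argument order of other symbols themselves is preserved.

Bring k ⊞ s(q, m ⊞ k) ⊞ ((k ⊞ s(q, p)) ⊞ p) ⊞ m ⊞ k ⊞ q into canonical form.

Flatten:  k ⊞ s(q, m ⊞ k) ⊞ k ⊞ s(q, p) ⊞ p ⊞ m ⊞ k ⊞ q
Simplify inside:  s(q, m ⊞ k)  →  s(q, k ⊞ m)
Drop duplicates:  drop duplicate k, k
Order the arguments:  k ⊞ m ⊞ p ⊞ q ⊞ s(q, k ⊞ m) ⊞ s(q, p)

Answer: k ⊞ m ⊞ p ⊞ q ⊞ s(q, k ⊞ m) ⊞ s(q, p)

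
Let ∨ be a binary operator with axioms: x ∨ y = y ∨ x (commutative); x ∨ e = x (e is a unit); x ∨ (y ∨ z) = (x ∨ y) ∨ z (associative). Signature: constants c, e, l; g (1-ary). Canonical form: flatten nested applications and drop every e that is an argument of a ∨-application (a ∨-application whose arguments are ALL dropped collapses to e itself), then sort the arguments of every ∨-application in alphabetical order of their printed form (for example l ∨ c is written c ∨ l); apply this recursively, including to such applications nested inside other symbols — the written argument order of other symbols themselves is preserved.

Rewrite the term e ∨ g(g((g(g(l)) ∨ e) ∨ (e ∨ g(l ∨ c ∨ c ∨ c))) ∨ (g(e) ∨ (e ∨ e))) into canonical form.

Answer: g(g(e) ∨ g(g(c ∨ c ∨ c ∨ l) ∨ g(g(l))))

Derivation:
Simplify inside:  g(g((g(g(l)) ∨ e) ∨ (e ∨ g(l ∨ c ∨ c ∨ c))) ∨ (g(e) ∨ (e ∨ e)))  →  g(g(e) ∨ g(g(c ∨ c ∨ c ∨ l) ∨ g(g(l))))
Drop the unit:  drop e
Order the arguments:  g(g(e) ∨ g(g(c ∨ c ∨ c ∨ l) ∨ g(g(l))))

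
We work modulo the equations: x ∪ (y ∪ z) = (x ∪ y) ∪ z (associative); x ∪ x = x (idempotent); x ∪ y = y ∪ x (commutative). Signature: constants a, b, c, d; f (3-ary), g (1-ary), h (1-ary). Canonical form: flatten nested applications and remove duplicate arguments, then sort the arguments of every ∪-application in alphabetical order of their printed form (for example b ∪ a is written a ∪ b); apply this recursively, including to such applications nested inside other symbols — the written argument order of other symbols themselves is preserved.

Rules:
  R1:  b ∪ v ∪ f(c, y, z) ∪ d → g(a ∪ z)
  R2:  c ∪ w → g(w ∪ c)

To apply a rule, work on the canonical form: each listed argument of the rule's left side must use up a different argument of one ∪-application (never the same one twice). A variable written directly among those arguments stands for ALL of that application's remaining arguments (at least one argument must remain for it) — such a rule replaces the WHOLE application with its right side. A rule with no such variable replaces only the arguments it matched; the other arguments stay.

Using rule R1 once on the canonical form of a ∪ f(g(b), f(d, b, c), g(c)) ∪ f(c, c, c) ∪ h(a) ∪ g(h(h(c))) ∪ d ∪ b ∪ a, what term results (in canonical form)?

Canonical form:  a ∪ b ∪ d ∪ f(c, c, c) ∪ f(g(b), f(d, b, c), g(c)) ∪ g(h(h(c))) ∪ h(a)
Apply R1:  consuming b, d, f(c, c, c);  v := a ∪ f(g(b), f(d, b, c), g(c)) ∪ g(h(h(c))) ∪ h(a), y := c, z := c
The variable takes the whole remainder — replace the entire application.
New term:  g(a ∪ c)

Answer: g(a ∪ c)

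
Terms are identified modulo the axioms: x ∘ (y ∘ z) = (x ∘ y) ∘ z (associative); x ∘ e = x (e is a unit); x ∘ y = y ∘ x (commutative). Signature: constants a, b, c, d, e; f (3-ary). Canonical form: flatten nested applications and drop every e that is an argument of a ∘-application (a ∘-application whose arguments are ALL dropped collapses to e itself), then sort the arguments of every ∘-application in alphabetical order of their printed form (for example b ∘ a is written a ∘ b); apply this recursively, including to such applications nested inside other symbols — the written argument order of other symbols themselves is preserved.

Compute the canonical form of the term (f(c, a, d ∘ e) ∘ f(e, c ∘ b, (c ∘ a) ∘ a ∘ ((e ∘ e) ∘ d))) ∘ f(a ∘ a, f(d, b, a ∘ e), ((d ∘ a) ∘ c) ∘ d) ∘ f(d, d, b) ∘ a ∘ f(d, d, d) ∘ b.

Answer: a ∘ b ∘ f(a ∘ a, f(d, b, a), a ∘ c ∘ d ∘ d) ∘ f(c, a, d) ∘ f(d, d, b) ∘ f(d, d, d) ∘ f(e, b ∘ c, a ∘ a ∘ c ∘ d)

Derivation:
Un-nest:  f(c, a, d ∘ e) ∘ f(e, c ∘ b, (c ∘ a) ∘ a ∘ ((e ∘ e) ∘ d)) ∘ f(a ∘ a, f(d, b, a ∘ e), ((d ∘ a) ∘ c) ∘ d) ∘ f(d, d, b) ∘ a ∘ f(d, d, d) ∘ b
Canonicalize subterm:  f(c, a, d ∘ e)  →  f(c, a, d)
Simplify inside:  f(e, c ∘ b, (c ∘ a) ∘ a ∘ ((e ∘ e) ∘ d))  →  f(e, b ∘ c, a ∘ a ∘ c ∘ d)
Canonicalize subterm:  f(a ∘ a, f(d, b, a ∘ e), ((d ∘ a) ∘ c) ∘ d)  →  f(a ∘ a, f(d, b, a), a ∘ c ∘ d ∘ d)
Sort:  a ∘ b ∘ f(a ∘ a, f(d, b, a), a ∘ c ∘ d ∘ d) ∘ f(c, a, d) ∘ f(d, d, b) ∘ f(d, d, d) ∘ f(e, b ∘ c, a ∘ a ∘ c ∘ d)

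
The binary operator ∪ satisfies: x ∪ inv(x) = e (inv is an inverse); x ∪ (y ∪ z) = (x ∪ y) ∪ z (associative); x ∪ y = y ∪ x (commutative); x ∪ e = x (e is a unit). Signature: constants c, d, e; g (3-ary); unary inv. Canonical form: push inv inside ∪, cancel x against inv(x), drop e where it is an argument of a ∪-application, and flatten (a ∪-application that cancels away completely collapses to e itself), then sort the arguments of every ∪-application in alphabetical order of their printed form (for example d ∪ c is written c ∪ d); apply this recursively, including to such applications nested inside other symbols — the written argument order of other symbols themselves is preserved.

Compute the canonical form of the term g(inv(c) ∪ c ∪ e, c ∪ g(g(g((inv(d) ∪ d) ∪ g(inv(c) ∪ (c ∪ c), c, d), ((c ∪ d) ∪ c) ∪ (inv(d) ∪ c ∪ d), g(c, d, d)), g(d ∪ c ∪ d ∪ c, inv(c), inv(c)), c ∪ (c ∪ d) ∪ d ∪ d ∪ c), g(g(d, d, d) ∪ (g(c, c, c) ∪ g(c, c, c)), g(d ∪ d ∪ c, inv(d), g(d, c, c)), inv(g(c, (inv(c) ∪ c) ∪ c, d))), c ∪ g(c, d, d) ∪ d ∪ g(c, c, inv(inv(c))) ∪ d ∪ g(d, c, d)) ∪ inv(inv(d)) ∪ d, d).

Answer: g(e, c ∪ d ∪ d ∪ g(g(g(g(c, c, d), c ∪ c ∪ c ∪ d, g(c, d, d)), g(c ∪ c ∪ d ∪ d, inv(c), inv(c)), c ∪ c ∪ c ∪ d ∪ d ∪ d), g(g(c, c, c) ∪ g(c, c, c) ∪ g(d, d, d), g(c ∪ d ∪ d, inv(d), g(d, c, c)), inv(g(c, c, d))), c ∪ d ∪ d ∪ g(c, c, c) ∪ g(c, d, d) ∪ g(d, c, d)), d)

Derivation:
Descend into:  c ∪ g(g(g((inv(d) ∪ d) ∪ g(inv(c) ∪ (c ∪ c), c, d), ((c ∪ d) ∪ c) ∪ (inv(d) ∪ c ∪ d), g(c, d, d)), g(d ∪ c ∪ d ∪ c, inv(c), inv(c)), c ∪ (c ∪ d) ∪ d ∪ d ∪ c), g(g(d, d, d) ∪ (g(c, c, c) ∪ g(c, c, c)), g(d ∪ d ∪ c, inv(d), g(d, c, c)), inv(g(c, (inv(c) ∪ c) ∪ c, d))), c ∪ g(c, d, d) ∪ d ∪ g(c, c, inv(inv(c))) ∪ d ∪ g(d, c, d)) ∪ inv(inv(d)) ∪ d
Push inv inside:  distribute inv over ∪ and collapse double inv
Combine occurrences:  c ∪ g(g(g(g(c, c, d), c ∪ c ∪ c ∪ d, g(c, d, d)), g(c ∪ c ∪ d ∪ d, inv(c), inv(c)), c ∪ c ∪ c ∪ d ∪ d ∪ d), g(g(c, c, c) ∪ g(c, c, c) ∪ g(d, d, d), g(c ∪ d ∪ d, inv(d), g(d, c, c)), inv(g(c, c, d))), c ∪ d ∪ d ∪ g(c, c, c) ∪ g(c, d, d) ∪ g(d, c, d)) ∪ d ∪ d
Sort:  c ∪ d ∪ d ∪ g(g(g(g(c, c, d), c ∪ c ∪ c ∪ d, g(c, d, d)), g(c ∪ c ∪ d ∪ d, inv(c), inv(c)), c ∪ c ∪ c ∪ d ∪ d ∪ d), g(g(c, c, c) ∪ g(c, c, c) ∪ g(d, d, d), g(c ∪ d ∪ d, inv(d), g(d, c, c)), inv(g(c, c, d))), c ∪ d ∪ d ∪ g(c, c, c) ∪ g(c, d, d) ∪ g(d, c, d))
Reassemble:  g(e, c ∪ d ∪ d ∪ g(g(g(g(c, c, d), c ∪ c ∪ c ∪ d, g(c, d, d)), g(c ∪ c ∪ d ∪ d, inv(c), inv(c)), c ∪ c ∪ c ∪ d ∪ d ∪ d), g(g(c, c, c) ∪ g(c, c, c) ∪ g(d, d, d), g(c ∪ d ∪ d, inv(d), g(d, c, c)), inv(g(c, c, d))), c ∪ d ∪ d ∪ g(c, c, c) ∪ g(c, d, d) ∪ g(d, c, d)), d)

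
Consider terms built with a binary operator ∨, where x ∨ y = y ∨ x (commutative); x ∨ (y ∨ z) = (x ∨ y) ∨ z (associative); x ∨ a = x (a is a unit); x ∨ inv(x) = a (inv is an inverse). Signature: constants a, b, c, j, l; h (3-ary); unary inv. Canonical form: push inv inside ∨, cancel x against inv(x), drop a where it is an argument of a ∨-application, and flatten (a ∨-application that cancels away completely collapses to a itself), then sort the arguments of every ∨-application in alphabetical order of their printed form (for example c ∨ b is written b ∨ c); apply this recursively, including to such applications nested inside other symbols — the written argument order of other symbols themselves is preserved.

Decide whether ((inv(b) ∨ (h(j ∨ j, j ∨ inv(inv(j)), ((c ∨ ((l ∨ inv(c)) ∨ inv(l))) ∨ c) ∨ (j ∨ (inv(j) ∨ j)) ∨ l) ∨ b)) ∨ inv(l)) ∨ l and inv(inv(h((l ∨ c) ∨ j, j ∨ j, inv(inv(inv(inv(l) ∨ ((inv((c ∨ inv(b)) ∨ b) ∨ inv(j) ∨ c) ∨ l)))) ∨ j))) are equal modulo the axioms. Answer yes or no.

Answer: no — h(j ∨ j, j ∨ j, c ∨ j ∨ l) vs h(c ∨ j ∨ l, j ∨ j, j ∨ j)

Derivation:
Left:  ((inv(b) ∨ (h(j ∨ j, j ∨ inv(inv(j)), ((c ∨ ((l ∨ inv(c)) ∨ inv(l))) ∨ c) ∨ (j ∨ (inv(j) ∨ j)) ∨ l) ∨ b)) ∨ inv(l)) ∨ l
  Push inv inside:  distribute inv over ∨ and collapse double inv
  Cancel inverse pairs:  b cancels; l cancels
  Combine occurrences:  h(j ∨ j, j ∨ j, c ∨ j ∨ l)
Right:  inv(inv(h((l ∨ c) ∨ j, j ∨ j, inv(inv(inv(inv(l) ∨ ((inv((c ∨ inv(b)) ∨ b) ∨ inv(j) ∨ c) ∨ l)))) ∨ j)))
  Push inv inside:  distribute inv over ∨ and collapse double inv
  Combine occurrences:  h(c ∨ j ∨ l, j ∨ j, j ∨ j)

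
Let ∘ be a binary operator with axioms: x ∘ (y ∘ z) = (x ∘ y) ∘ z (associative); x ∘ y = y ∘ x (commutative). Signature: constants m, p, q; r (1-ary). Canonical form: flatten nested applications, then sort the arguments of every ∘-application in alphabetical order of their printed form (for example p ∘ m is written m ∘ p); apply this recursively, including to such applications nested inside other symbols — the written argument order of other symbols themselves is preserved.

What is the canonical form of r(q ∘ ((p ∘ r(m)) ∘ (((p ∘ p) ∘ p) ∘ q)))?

Focus inside:  q ∘ ((p ∘ r(m)) ∘ (((p ∘ p) ∘ p) ∘ q))
Flatten:  q ∘ p ∘ r(m) ∘ p ∘ p ∘ p ∘ q
Sort:  p ∘ p ∘ p ∘ p ∘ q ∘ q ∘ r(m)
Rebuild:  r(p ∘ p ∘ p ∘ p ∘ q ∘ q ∘ r(m))

Answer: r(p ∘ p ∘ p ∘ p ∘ q ∘ q ∘ r(m))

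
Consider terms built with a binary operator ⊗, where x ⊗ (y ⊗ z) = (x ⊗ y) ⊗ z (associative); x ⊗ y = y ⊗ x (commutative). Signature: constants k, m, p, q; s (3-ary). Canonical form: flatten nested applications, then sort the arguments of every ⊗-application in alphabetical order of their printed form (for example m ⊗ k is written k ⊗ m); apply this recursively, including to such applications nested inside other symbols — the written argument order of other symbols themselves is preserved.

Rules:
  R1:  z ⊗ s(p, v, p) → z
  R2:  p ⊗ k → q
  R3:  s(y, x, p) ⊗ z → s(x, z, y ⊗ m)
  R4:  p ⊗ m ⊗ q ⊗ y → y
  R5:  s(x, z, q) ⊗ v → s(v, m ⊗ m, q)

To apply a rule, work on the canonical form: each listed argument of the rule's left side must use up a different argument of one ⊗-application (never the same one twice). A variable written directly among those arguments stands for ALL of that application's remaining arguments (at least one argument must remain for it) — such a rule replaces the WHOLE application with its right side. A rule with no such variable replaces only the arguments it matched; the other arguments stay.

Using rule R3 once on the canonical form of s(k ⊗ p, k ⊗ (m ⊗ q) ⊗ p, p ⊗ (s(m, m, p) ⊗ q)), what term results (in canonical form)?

Canonical form:  s(k ⊗ p, k ⊗ m ⊗ p ⊗ q, p ⊗ q ⊗ s(m, m, p))
Apply R3:  consuming s(m, m, p);  x := m, y := m, z := p ⊗ q
The extension variable absorbs all remaining arguments, so the whole application is rewritten.
New term:  s(k ⊗ p, k ⊗ m ⊗ p ⊗ q, s(m, p ⊗ q, m ⊗ m))

Answer: s(k ⊗ p, k ⊗ m ⊗ p ⊗ q, s(m, p ⊗ q, m ⊗ m))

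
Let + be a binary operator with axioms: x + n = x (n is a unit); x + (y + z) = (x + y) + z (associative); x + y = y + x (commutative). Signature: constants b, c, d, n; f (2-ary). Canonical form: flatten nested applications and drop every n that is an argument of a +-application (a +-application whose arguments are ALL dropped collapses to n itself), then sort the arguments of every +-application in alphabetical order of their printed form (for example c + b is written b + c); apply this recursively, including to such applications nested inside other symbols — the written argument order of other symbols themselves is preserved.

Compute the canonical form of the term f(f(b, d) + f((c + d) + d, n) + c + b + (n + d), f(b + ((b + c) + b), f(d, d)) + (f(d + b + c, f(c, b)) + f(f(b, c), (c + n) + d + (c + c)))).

Answer: f(b + c + d + f(b, d) + f(c + d + d, n), f(b + b + b + c, f(d, d)) + f(b + c + d, f(c, b)) + f(f(b, c), c + c + c + d))

Derivation:
Work inside:  f(b + ((b + c) + b), f(d, d)) + (f(d + b + c, f(c, b)) + f(f(b, c), (c + n) + d + (c + c)))
Merge nested applications:  f(b + ((b + c) + b), f(d, d)) + f(d + b + c, f(c, b)) + f(f(b, c), (c + n) + d + (c + c))
Simplify inside:  f(b + ((b + c) + b), f(d, d))  →  f(b + b + b + c, f(d, d))
Simplify inside:  f(d + b + c, f(c, b))  →  f(b + c + d, f(c, b))
Inside:  f(f(b, c), (c + n) + d + (c + c))  →  f(f(b, c), c + c + c + d)
Sort:  f(b + b + b + c, f(d, d)) + f(b + c + d, f(c, b)) + f(f(b, c), c + c + c + d)
Put back:  f(b + c + d + f(b, d) + f(c + d + d, n), f(b + b + b + c, f(d, d)) + f(b + c + d, f(c, b)) + f(f(b, c), c + c + c + d))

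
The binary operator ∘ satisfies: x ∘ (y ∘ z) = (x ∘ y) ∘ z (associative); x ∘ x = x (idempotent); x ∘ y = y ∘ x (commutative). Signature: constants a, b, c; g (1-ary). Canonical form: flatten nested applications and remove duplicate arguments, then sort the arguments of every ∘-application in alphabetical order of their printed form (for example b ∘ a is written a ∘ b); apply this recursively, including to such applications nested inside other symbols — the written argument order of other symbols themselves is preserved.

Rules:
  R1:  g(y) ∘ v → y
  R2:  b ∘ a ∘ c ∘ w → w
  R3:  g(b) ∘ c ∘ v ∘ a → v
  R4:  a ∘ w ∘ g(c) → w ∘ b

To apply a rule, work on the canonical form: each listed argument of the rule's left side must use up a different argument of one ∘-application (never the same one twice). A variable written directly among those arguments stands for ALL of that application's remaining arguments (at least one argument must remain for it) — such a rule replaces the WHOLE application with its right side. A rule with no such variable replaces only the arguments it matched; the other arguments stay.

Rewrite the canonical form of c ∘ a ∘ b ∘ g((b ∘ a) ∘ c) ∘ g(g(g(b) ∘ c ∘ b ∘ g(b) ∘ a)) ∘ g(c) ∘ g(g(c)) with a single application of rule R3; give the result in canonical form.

Canonical form:  a ∘ b ∘ c ∘ g(a ∘ b ∘ c) ∘ g(c) ∘ g(g(a ∘ b ∘ c ∘ g(b))) ∘ g(g(c))
Match R3:  consume a, c, g(b);  v := b
The variable takes the whole remainder — replace the entire application.
Result:  a ∘ b ∘ c ∘ g(a ∘ b ∘ c) ∘ g(c) ∘ g(g(b)) ∘ g(g(c))

Answer: a ∘ b ∘ c ∘ g(a ∘ b ∘ c) ∘ g(c) ∘ g(g(b)) ∘ g(g(c))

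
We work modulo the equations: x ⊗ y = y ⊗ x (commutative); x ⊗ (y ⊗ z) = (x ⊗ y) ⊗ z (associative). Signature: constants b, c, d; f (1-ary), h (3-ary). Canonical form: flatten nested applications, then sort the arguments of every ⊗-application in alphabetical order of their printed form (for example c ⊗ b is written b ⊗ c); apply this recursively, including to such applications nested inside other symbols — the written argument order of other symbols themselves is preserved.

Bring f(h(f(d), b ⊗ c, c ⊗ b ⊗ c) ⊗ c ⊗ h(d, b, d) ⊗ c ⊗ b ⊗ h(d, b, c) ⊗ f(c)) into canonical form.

Answer: f(b ⊗ c ⊗ c ⊗ f(c) ⊗ h(d, b, c) ⊗ h(d, b, d) ⊗ h(f(d), b ⊗ c, b ⊗ c ⊗ c))

Derivation:
Descend into:  h(f(d), b ⊗ c, c ⊗ b ⊗ c) ⊗ c ⊗ h(d, b, d) ⊗ c ⊗ b ⊗ h(d, b, c) ⊗ f(c)
Inside:  h(f(d), b ⊗ c, c ⊗ b ⊗ c)  →  h(f(d), b ⊗ c, b ⊗ c ⊗ c)
Sort:  b ⊗ c ⊗ c ⊗ f(c) ⊗ h(d, b, c) ⊗ h(d, b, d) ⊗ h(f(d), b ⊗ c, b ⊗ c ⊗ c)
Put back:  f(b ⊗ c ⊗ c ⊗ f(c) ⊗ h(d, b, c) ⊗ h(d, b, d) ⊗ h(f(d), b ⊗ c, b ⊗ c ⊗ c))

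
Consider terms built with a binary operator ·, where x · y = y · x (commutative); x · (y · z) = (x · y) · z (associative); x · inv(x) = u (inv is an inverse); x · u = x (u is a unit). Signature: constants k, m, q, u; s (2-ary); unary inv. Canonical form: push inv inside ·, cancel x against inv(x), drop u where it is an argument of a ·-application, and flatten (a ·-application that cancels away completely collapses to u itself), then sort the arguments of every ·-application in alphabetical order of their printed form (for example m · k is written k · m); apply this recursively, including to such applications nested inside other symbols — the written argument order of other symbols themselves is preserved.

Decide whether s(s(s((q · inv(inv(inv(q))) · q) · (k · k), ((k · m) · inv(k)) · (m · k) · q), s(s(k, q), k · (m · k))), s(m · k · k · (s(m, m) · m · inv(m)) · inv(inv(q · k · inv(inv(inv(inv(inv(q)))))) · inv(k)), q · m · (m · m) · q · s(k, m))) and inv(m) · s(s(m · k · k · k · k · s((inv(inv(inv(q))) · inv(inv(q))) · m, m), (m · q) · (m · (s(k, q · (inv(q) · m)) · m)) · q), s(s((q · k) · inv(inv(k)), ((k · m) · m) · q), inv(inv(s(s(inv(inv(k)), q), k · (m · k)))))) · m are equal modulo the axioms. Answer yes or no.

Left:  s(s(s((q · inv(inv(inv(q))) · q) · (k · k), ((k · m) · inv(k)) · (m · k) · q), s(s(k, q), k · (m · k))), s(m · k · k · (s(m, m) · m · inv(m)) · inv(inv(q · k · inv(inv(inv(inv(inv(q)))))) · inv(k)), q · m · (m · m) · q · s(k, m)))
  Descend into:  m · k · k · (s(m, m) · m · inv(m)) · inv(inv(q · k · inv(inv(inv(inv(inv(q)))))) · inv(k))
  Push inv inside:  distribute inv over · and collapse double inv
  Cancel:  q cancels
  Collect:  m · k · k · k · k · s(m, m)
  Sort arguments:  k · k · k · k · m · s(m, m)
  Put back:  s(s(s(k · k · q, k · m · m · q), s(s(k, q), k · k · m)), s(k · k · k · k · m · s(m, m), m · m · m · q · q · s(k, m)))
Right:  inv(m) · s(s(m · k · k · k · k · s((inv(inv(inv(q))) · inv(inv(q))) · m, m), (m · q) · (m · (s(k, q · (inv(q) · m)) · m)) · q), s(s((q · k) · inv(inv(k)), ((k · m) · m) · q), inv(inv(s(s(inv(inv(k)), q), k · (m · k)))))) · m
  Push inv inside:  distribute inv over · and collapse double inv
  Cancel inverse pairs:  m cancels
  Collect terms:  s(s(k · k · k · k · m · s(m, m), m · m · m · q · q · s(k, m)), s(s(k · k · q, k · m · m · q), s(s(k, q), k · k · m)))

Answer: no — s(s(s(k · k · q, k · m · m · q), s(s(k, q), k · k · m)), s(k · k · k · k · m · s(m, m), m · m · m · q · q · s(k, m))) vs s(s(k · k · k · k · m · s(m, m), m · m · m · q · q · s(k, m)), s(s(k · k · q, k · m · m · q), s(s(k, q), k · k · m)))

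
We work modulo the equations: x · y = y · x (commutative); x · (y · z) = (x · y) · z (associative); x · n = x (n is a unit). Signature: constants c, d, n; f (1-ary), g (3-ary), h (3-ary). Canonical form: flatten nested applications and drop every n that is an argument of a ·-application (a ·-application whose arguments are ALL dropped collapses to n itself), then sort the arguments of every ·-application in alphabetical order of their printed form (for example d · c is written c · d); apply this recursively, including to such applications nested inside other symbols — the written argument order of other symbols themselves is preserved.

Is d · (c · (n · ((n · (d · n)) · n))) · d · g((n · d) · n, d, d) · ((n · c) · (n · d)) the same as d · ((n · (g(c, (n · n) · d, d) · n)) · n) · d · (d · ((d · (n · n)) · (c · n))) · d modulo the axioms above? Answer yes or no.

Answer: no — c · c · d · d · d · d · g(d, d, d) vs c · d · d · d · d · d · g(c, d, d)

Derivation:
Left:  d · (c · (n · ((n · (d · n)) · n))) · d · g((n · d) · n, d, d) · ((n · c) · (n · d))
  Merge nested applications:  d · c · n · n · d · n · n · d · g((n · d) · n, d, d) · n · c · n · d
  Simplify inside:  g((n · d) · n, d, d)  →  g(d, d, d)
  Unit:  drop n (×6)
  Order the arguments:  c · c · d · d · d · d · g(d, d, d)
Right:  d · ((n · (g(c, (n · n) · d, d) · n)) · n) · d · (d · ((d · (n · n)) · (c · n))) · d
  Flatten:  d · n · g(c, (n · n) · d, d) · n · n · d · d · d · n · n · c · n · d
  Simplify inside:  g(c, (n · n) · d, d)  →  g(c, d, d)
  Units out:  drop n (×6)
  Order the arguments:  c · d · d · d · d · d · g(c, d, d)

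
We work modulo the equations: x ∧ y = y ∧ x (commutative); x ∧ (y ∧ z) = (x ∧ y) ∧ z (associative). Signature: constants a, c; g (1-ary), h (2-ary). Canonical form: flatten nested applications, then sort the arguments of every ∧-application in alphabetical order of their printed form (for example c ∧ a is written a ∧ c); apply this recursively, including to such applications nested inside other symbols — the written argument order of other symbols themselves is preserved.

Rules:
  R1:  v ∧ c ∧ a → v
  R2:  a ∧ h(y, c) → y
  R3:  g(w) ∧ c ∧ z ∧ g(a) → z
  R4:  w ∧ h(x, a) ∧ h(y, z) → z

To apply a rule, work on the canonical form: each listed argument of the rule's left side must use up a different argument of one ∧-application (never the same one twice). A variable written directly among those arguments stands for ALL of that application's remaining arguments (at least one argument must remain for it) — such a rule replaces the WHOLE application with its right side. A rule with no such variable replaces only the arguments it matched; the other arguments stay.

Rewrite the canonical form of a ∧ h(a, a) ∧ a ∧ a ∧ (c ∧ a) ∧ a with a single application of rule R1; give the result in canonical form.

Canonical form:  a ∧ a ∧ a ∧ a ∧ a ∧ c ∧ h(a, a)
Apply R1:  consuming a, c;  v := a ∧ a ∧ a ∧ a ∧ h(a, a)
Every leftover argument binds to the variable; the entire application is replaced.
Result:  a ∧ a ∧ a ∧ a ∧ h(a, a)

Answer: a ∧ a ∧ a ∧ a ∧ h(a, a)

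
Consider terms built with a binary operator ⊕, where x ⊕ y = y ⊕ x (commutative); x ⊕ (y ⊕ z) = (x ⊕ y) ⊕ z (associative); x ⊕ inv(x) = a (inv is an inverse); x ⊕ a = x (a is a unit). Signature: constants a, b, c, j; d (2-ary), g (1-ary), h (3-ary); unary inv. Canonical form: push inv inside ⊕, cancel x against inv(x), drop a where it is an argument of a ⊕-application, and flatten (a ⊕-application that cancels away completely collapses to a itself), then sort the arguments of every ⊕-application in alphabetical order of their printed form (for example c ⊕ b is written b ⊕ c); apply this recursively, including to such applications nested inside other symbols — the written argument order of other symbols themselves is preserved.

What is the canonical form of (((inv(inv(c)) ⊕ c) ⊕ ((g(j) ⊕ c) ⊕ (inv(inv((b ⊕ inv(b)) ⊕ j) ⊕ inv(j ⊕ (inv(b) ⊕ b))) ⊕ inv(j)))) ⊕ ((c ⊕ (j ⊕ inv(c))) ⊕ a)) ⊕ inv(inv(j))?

Answer: c ⊕ c ⊕ c ⊕ g(j) ⊕ j ⊕ j ⊕ j

Derivation:
Push inv inside:  distribute inv over ⊕ and collapse double inv
Cancel inverse pairs:  b cancels
Collect terms:  c ⊕ c ⊕ c ⊕ g(j) ⊕ j ⊕ j ⊕ j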